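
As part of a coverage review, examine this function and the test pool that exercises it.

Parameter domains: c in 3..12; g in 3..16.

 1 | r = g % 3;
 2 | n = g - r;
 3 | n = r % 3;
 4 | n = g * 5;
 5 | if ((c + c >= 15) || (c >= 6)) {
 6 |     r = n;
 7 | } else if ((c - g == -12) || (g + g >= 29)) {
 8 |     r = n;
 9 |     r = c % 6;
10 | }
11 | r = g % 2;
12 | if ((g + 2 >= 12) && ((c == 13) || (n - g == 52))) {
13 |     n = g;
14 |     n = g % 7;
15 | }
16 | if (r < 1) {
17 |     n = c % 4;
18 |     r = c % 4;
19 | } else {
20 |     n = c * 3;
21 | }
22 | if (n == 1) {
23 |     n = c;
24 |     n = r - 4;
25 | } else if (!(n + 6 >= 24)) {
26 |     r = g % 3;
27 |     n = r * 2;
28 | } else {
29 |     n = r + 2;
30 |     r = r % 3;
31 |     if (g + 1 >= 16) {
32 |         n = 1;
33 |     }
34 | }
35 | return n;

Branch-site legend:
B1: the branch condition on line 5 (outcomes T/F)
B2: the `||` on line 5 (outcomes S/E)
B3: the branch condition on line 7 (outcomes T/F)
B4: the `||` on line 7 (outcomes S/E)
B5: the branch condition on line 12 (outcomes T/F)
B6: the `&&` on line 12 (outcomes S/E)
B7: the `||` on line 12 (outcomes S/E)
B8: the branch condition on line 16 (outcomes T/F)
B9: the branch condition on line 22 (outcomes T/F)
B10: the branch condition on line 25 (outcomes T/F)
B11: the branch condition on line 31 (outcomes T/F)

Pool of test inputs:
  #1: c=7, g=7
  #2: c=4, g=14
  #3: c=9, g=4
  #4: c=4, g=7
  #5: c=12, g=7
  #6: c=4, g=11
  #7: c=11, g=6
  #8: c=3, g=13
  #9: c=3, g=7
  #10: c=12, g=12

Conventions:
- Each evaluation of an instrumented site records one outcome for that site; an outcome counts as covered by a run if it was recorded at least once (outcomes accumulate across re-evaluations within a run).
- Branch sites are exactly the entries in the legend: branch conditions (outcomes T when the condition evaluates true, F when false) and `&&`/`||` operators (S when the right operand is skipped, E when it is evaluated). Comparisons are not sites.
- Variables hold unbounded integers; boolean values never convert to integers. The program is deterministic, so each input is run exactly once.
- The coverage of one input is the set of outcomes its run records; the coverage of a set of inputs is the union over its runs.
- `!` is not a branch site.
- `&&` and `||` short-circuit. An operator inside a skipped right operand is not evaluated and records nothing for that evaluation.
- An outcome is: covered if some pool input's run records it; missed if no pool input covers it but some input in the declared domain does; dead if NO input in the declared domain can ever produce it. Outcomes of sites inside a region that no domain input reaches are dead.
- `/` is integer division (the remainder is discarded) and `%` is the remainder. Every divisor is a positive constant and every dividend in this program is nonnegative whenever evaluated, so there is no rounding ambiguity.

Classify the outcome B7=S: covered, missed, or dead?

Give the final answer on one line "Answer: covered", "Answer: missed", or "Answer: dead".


no pool input records B7=S
checking all 140 inputs in the declared domain: B7=S is never recorded -> dead
Answer: dead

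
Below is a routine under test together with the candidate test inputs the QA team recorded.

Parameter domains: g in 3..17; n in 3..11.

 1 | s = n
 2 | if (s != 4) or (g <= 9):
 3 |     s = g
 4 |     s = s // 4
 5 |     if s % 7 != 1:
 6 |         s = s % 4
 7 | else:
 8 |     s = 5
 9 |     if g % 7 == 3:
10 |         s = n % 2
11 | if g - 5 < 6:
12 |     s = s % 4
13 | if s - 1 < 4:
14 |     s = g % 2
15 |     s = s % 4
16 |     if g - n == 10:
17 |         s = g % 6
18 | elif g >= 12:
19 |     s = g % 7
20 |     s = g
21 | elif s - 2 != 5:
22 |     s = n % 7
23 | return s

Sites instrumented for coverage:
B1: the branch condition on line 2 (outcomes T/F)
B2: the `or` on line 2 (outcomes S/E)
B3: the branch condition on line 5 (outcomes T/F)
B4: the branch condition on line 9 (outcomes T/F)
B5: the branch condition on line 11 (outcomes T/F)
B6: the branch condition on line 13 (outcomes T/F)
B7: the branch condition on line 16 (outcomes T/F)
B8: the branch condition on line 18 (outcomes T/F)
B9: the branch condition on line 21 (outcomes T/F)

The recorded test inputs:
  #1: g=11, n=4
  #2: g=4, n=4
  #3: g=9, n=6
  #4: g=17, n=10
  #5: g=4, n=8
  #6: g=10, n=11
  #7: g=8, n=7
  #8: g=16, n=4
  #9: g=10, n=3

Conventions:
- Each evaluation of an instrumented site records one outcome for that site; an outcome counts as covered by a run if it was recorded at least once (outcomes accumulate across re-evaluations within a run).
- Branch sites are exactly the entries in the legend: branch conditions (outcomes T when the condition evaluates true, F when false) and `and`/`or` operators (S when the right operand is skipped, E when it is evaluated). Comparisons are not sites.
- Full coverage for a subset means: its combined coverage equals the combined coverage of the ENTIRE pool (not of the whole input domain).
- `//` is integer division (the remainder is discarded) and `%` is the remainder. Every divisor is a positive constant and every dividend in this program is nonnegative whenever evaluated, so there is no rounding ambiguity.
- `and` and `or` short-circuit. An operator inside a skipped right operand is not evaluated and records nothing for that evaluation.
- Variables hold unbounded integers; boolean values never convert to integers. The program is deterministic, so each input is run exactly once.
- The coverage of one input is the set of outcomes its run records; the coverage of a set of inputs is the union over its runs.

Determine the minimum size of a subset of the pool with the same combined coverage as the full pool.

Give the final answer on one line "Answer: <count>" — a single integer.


test 1 (g=11, n=4) hits B1=F, B2=E, B4=F, B5=F, B6=F, B8=F, B9=T
test 2 (g=4, n=4) hits B1=T, B2=E, B3=F, B5=T, B6=T, B7=F
test 3 (g=9, n=6) hits B1=T, B2=S, B3=T, B5=T, B6=T, B7=F
test 4 (g=17, n=10) hits B1=T, B2=S, B3=T, B5=F, B6=T, B7=F
test 5 (g=4, n=8) hits B1=T, B2=S, B3=F, B5=T, B6=T, B7=F
test 6 (g=10, n=11) hits B1=T, B2=S, B3=T, B5=T, B6=T, B7=F
test 7 (g=8, n=7) hits B1=T, B2=S, B3=T, B5=T, B6=T, B7=F
test 8 (g=16, n=4) hits B1=F, B2=E, B4=F, B5=F, B6=F, B8=T
test 9 (g=10, n=3) hits B1=T, B2=S, B3=T, B5=T, B6=T, B7=F
the full pool covers 15 outcomes: B1=T, B1=F, B2=S, B2=E, B3=T, B3=F, B4=F, B5=T, B5=F, B6=T, B6=F, B7=F, B8=T, B8=F, B9=T
checked all size-1 subsets: none covers 15 outcomes (max 7/15)
checked all size-2 subsets: none covers 15 outcomes (max 13/15)
checked all size-3 subsets: none covers 15 outcomes (max 14/15)
inputs {1, 2, 3, 8} (size 4) cover everything; no size-4 subset with a lexicographically smaller index list covers all 15
Answer: 4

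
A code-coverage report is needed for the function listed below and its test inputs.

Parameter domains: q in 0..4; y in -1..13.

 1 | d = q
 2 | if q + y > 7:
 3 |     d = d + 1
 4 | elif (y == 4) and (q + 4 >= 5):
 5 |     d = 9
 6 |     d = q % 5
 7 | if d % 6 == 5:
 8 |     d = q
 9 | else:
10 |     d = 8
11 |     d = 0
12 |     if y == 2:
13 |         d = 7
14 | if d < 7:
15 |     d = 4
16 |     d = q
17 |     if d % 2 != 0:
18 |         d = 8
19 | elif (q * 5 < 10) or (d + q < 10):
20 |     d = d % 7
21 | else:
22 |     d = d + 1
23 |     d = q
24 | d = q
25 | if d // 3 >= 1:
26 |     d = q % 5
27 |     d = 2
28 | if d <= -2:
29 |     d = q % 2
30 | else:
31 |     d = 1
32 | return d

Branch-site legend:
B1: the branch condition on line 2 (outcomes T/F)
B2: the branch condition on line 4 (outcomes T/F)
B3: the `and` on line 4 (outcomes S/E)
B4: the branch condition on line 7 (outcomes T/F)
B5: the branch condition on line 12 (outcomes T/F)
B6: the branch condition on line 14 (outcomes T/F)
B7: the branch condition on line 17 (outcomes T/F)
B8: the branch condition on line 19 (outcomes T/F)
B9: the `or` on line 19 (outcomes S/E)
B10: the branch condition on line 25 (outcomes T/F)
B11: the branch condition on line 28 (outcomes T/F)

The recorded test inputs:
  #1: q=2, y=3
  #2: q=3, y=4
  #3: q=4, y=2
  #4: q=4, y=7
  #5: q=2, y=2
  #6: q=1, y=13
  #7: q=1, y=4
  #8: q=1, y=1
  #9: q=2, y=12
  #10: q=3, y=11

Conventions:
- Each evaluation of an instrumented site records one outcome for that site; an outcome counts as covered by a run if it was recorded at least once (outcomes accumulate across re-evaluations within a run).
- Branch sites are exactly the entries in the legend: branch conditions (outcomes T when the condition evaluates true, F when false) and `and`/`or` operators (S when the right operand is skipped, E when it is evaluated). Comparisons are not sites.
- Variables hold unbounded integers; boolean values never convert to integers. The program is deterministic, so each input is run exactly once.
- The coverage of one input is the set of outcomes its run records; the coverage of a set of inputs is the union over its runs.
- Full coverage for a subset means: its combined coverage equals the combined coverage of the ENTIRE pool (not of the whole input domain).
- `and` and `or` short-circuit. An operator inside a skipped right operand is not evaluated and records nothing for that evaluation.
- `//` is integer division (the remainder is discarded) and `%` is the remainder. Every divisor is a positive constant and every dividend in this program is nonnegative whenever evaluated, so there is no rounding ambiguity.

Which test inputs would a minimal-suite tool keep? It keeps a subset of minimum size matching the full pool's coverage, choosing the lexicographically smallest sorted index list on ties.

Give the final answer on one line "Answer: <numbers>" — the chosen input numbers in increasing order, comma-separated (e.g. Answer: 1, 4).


input #1, q=2, y=3: events B1->F, B3->S, B2->F, B4->F, B5->F, B6->T, B7->F, B10->F, B11->F; outcomes B1=F, B2=F, B3=S, B4=F, B5=F, B6=T, B7=F, B10=F, B11=F
input #2, q=3, y=4: events B1->F, B3->E, B2->T, B4->F, B5->F, B6->T, B7->T, B10->T, B11->F; outcomes B1=F, B2=T, B3=E, B4=F, B5=F, B6=T, B7=T, B10=T, B11=F
input #3, q=4, y=2: events B1->F, B3->S, B2->F, B4->F, B5->T, B6->F, B9->E, B8->F, B10->T, B11->F; outcomes B1=F, B2=F, B3=S, B4=F, B5=T, B6=F, B8=F, B9=E, B10=T, B11=F
input #4, q=4, y=7: events B1->T, B4->T, B6->T, B7->F, B10->T, B11->F; outcomes B1=T, B4=T, B6=T, B7=F, B10=T, B11=F
input #5, q=2, y=2: events B1->F, B3->S, B2->F, B4->F, B5->T, B6->F, B9->E, B8->T, B10->F, B11->F; outcomes B1=F, B2=F, B3=S, B4=F, B5=T, B6=F, B8=T, B9=E, B10=F, B11=F
input #6, q=1, y=13: events B1->T, B4->F, B5->F, B6->T, B7->T, B10->F, B11->F; outcomes B1=T, B4=F, B5=F, B6=T, B7=T, B10=F, B11=F
input #7, q=1, y=4: events B1->F, B3->E, B2->T, B4->F, B5->F, B6->T, B7->T, B10->F, B11->F; outcomes B1=F, B2=T, B3=E, B4=F, B5=F, B6=T, B7=T, B10=F, B11=F
input #8, q=1, y=1: events B1->F, B3->S, B2->F, B4->F, B5->F, B6->T, B7->T, B10->F, B11->F; outcomes B1=F, B2=F, B3=S, B4=F, B5=F, B6=T, B7=T, B10=F, B11=F
input #9, q=2, y=12: events B1->T, B4->F, B5->F, B6->T, B7->F, B10->F, B11->F; outcomes B1=T, B4=F, B5=F, B6=T, B7=F, B10=F, B11=F
input #10, q=3, y=11: events B1->T, B4->F, B5->F, B6->T, B7->T, B10->T, B11->F; outcomes B1=T, B4=F, B5=F, B6=T, B7=T, B10=T, B11=F
union over all inputs: B1=T, B1=F, B2=T, B2=F, B3=S, B3=E, B4=T, B4=F, B5=T, B5=F, B6=T, B6=F, B7=T, B7=F, B8=T, B8=F, B9=E, B10=T, B10=F, B11=F (20 outcomes)
no size-1 subset reaches all 20 outcomes (best union: 10/20)
no size-2 subset reaches all 20 outcomes (best union: 16/20)
no size-3 subset reaches all 20 outcomes (best union: 19/20)
at size 4, {2, 3, 4, 5} reaches all 20 outcomes; every lexicographically earlier size-4 subset fails
Answer: 2, 3, 4, 5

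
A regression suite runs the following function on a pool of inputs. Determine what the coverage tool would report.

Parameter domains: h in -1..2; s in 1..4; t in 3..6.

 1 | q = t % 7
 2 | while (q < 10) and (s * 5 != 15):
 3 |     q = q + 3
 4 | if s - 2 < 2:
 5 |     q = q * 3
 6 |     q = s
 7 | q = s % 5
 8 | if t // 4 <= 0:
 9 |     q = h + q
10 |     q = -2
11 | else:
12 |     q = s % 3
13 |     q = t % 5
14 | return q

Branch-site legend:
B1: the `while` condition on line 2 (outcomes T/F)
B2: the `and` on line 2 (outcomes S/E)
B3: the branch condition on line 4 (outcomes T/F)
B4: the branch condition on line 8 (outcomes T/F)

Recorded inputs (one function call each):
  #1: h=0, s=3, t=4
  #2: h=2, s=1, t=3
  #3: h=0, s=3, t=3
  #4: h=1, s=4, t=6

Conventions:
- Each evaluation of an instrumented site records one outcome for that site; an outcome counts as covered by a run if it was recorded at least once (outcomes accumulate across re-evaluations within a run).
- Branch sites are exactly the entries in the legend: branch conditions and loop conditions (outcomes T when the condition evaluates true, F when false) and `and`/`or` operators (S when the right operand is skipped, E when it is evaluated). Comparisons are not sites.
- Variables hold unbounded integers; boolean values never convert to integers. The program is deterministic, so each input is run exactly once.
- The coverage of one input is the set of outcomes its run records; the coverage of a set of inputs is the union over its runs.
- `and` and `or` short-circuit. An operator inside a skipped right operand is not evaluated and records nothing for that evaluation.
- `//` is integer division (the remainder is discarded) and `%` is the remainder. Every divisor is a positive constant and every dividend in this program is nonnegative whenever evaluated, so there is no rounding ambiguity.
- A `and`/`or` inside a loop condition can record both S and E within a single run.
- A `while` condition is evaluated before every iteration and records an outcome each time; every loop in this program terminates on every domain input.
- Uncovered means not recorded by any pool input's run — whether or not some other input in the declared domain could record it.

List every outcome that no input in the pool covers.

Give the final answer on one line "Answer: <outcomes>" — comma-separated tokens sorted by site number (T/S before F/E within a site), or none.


test 1 (h=0, s=3, t=4) hits B1=F, B2=E, B3=T, B4=F
test 2 (h=2, s=1, t=3) hits B1=T, B1=F, B2=S, B2=E, B3=T, B4=T
test 3 (h=0, s=3, t=3) hits B1=F, B2=E, B3=T, B4=T
test 4 (h=1, s=4, t=6) hits B1=T, B1=F, B2=S, B2=E, B3=F, B4=F
union over the pool: B1=T, B1=F, B2=S, B2=E, B3=T, B3=F, B4=T, B4=F
uncovered (0 of 8): none
Answer: none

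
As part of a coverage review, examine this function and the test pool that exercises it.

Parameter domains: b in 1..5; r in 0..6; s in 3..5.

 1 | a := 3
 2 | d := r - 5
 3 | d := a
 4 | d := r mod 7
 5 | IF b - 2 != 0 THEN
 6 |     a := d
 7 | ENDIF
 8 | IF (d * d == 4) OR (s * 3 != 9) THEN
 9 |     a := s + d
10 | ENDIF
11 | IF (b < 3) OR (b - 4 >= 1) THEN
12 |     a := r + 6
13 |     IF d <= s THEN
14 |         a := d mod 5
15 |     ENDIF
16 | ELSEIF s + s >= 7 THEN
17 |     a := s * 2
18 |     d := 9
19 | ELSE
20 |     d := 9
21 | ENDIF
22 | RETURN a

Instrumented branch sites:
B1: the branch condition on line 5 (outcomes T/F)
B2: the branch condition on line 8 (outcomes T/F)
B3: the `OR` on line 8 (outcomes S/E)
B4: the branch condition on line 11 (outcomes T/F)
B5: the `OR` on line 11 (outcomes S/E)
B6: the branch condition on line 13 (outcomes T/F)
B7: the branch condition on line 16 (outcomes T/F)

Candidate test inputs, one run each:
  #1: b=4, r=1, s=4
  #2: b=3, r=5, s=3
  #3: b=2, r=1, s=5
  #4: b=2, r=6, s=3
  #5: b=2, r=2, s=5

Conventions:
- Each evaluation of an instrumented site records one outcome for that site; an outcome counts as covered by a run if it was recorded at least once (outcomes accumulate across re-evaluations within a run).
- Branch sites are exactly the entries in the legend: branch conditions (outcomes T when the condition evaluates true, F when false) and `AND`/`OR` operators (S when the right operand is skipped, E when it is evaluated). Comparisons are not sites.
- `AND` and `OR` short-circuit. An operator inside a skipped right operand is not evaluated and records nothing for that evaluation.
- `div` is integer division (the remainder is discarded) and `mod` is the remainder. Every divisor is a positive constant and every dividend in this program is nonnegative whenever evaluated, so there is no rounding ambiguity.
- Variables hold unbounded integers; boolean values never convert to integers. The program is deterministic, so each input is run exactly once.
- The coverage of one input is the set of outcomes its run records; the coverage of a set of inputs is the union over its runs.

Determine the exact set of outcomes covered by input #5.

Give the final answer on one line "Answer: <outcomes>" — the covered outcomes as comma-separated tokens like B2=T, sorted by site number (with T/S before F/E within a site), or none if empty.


Running input #5 (b=2, r=2, s=5), event by event:
  B1->F, B3->S, B2->T, B5->S, B4->T, B6->T
distinct outcomes covered: B1=F, B2=T, B3=S, B4=T, B5=S, B6=T
Answer: B1=F, B2=T, B3=S, B4=T, B5=S, B6=T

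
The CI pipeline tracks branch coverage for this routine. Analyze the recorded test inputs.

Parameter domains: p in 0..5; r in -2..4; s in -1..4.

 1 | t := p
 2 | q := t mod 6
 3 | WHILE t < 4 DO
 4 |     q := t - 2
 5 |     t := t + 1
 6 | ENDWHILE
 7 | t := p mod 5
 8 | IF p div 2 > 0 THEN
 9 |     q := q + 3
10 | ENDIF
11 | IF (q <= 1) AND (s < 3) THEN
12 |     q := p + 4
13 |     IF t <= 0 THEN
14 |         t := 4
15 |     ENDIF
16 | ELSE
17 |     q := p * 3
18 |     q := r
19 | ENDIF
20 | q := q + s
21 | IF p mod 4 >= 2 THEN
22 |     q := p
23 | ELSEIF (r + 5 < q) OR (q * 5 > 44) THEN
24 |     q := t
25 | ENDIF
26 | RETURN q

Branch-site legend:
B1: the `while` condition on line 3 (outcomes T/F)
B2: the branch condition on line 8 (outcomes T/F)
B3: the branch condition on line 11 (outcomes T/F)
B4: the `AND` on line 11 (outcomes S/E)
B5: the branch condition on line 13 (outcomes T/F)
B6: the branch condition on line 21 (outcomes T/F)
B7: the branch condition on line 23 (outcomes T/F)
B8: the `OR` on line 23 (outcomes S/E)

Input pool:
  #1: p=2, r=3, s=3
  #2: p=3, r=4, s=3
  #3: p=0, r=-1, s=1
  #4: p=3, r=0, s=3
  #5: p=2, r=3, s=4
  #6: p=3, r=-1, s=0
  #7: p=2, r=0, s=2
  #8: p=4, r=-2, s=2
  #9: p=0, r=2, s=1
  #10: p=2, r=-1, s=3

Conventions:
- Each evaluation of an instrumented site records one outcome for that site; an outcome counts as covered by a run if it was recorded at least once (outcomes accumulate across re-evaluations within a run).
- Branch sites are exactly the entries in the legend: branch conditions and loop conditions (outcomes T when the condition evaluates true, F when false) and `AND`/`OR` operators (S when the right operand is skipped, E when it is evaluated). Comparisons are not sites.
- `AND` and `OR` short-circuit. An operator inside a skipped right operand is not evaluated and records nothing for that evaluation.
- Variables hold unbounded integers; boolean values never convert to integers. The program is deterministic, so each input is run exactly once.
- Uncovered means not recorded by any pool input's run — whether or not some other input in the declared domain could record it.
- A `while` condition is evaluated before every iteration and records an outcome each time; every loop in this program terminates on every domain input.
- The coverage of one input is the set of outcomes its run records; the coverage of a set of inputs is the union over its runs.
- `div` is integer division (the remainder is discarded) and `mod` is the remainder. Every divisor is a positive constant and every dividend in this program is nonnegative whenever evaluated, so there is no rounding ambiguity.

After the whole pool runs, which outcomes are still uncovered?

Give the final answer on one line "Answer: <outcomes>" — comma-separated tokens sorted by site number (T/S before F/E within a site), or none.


test 1 (p=2, r=3, s=3) hits B1=T, B1=F, B2=T, B3=F, B4=S, B6=T
test 2 (p=3, r=4, s=3) hits B1=T, B1=F, B2=T, B3=F, B4=S, B6=T
test 3 (p=0, r=-1, s=1) hits B1=T, B1=F, B2=F, B3=T, B4=E, B5=T, B6=F, B7=T, B8=S
test 4 (p=3, r=0, s=3) hits B1=T, B1=F, B2=T, B3=F, B4=S, B6=T
test 5 (p=2, r=3, s=4) hits B1=T, B1=F, B2=T, B3=F, B4=S, B6=T
test 6 (p=3, r=-1, s=0) hits B1=T, B1=F, B2=T, B3=F, B4=S, B6=T
test 7 (p=2, r=0, s=2) hits B1=T, B1=F, B2=T, B3=F, B4=S, B6=T
test 8 (p=4, r=-2, s=2) hits B1=F, B2=T, B3=F, B4=S, B6=F, B7=F, B8=E
test 9 (p=0, r=2, s=1) hits B1=T, B1=F, B2=F, B3=T, B4=E, B5=T, B6=F, B7=F, B8=E
test 10 (p=2, r=-1, s=3) hits B1=T, B1=F, B2=T, B3=F, B4=S, B6=T
union over the pool: B1=T, B1=F, B2=T, B2=F, B3=T, B3=F, B4=S, B4=E, B5=T, B6=T, B6=F, B7=T, B7=F, B8=S, B8=E
uncovered (1 of 16): B5=F
Answer: B5=F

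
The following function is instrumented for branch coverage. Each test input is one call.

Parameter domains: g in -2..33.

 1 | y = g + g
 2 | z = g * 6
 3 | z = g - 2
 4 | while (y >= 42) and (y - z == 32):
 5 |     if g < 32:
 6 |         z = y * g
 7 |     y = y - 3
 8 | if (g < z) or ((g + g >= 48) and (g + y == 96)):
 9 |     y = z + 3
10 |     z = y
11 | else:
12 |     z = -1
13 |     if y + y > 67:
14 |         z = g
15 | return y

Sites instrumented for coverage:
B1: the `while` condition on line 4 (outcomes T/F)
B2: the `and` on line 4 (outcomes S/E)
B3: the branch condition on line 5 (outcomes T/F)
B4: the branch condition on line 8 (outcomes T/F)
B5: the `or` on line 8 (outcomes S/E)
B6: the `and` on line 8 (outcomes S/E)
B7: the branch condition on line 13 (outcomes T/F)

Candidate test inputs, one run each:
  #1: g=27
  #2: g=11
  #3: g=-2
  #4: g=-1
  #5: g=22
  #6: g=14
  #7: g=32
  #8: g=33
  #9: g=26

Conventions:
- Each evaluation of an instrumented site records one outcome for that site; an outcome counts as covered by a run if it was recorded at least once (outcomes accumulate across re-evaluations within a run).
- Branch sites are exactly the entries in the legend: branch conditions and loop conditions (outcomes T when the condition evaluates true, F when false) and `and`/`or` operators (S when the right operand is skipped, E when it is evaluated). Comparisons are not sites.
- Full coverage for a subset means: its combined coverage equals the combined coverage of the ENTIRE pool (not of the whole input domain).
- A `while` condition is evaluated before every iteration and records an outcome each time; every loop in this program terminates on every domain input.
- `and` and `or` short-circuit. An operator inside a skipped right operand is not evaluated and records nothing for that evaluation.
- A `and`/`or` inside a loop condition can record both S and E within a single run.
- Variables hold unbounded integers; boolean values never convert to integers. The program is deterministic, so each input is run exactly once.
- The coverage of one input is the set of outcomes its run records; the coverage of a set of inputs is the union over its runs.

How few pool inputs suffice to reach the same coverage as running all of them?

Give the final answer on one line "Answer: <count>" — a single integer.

test 1 (g=27) fires B2->E, B1->F, B5->E, B6->E, B4->F, B7->T; hits B1=F, B2=E, B4=F, B5=E, B6=E, B7=T
test 2 (g=11) fires B2->S, B1->F, B5->E, B6->S, B4->F, B7->F; hits B1=F, B2=S, B4=F, B5=E, B6=S, B7=F
test 3 (g=-2) fires B2->S, B1->F, B5->E, B6->S, B4->F, B7->F; hits B1=F, B2=S, B4=F, B5=E, B6=S, B7=F
test 4 (g=-1) fires B2->S, B1->F, B5->E, B6->S, B4->F, B7->F; hits B1=F, B2=S, B4=F, B5=E, B6=S, B7=F
test 5 (g=22) fires B2->E, B1->F, B5->E, B6->S, B4->F, B7->T; hits B1=F, B2=E, B4=F, B5=E, B6=S, B7=T
test 6 (g=14) fires B2->S, B1->F, B5->E, B6->S, B4->F, B7->F; hits B1=F, B2=S, B4=F, B5=E, B6=S, B7=F
test 7 (g=32) fires B2->E, B1->F, B5->E, B6->E, B4->T; hits B1=F, B2=E, B4=T, B5=E, B6=E
test 8 (g=33) fires B2->E, B1->F, B5->E, B6->E, B4->F, B7->T; hits B1=F, B2=E, B4=F, B5=E, B6=E, B7=T
test 9 (g=26) fires B2->E, B1->F, B5->E, B6->E, B4->F, B7->T; hits B1=F, B2=E, B4=F, B5=E, B6=E, B7=T
together the pool reaches 10 outcomes: B1=F, B2=S, B2=E, B4=T, B4=F, B5=E, B6=S, B6=E, B7=T, B7=F
every size-1 subset falls short of the 10 outcomes (best: 6/10)
every size-2 subset falls short of the 10 outcomes (best: 9/10)
size 3: inputs {1, 2, 7} cover all 10 outcomes, and no lexicographically smaller subset of this size does

Answer: 3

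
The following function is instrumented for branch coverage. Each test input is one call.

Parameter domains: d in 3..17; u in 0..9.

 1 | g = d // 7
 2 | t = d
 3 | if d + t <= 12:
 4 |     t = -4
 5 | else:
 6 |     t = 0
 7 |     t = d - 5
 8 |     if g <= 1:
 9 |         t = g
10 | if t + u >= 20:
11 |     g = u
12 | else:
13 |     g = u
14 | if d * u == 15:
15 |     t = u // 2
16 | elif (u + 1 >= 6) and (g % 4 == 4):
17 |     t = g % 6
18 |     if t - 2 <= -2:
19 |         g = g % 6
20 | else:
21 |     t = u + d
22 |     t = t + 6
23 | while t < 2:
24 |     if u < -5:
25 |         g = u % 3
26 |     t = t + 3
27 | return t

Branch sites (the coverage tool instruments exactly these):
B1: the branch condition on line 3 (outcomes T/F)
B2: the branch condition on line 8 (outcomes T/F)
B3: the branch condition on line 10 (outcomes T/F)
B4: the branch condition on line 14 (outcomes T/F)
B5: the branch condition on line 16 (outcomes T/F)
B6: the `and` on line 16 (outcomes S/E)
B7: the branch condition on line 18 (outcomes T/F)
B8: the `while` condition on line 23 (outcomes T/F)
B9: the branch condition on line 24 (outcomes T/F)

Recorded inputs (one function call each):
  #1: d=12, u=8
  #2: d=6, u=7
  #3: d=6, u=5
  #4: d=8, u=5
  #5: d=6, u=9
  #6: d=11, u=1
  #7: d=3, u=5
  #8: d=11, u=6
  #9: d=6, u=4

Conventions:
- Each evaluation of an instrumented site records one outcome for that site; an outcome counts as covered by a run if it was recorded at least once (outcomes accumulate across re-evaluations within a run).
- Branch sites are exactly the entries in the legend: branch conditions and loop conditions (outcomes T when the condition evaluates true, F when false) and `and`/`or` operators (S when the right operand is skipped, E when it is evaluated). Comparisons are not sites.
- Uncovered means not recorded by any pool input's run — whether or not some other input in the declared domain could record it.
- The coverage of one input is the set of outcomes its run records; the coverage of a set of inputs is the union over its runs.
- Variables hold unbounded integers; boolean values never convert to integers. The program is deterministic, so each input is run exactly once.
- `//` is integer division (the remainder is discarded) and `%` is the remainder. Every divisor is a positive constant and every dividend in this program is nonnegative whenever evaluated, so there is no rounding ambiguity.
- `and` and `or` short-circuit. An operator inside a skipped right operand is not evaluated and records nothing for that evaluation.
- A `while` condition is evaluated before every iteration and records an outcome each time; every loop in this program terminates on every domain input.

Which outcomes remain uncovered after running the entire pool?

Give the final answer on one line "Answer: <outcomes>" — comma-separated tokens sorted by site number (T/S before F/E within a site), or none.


input #1 (d=12, u=8): events B1->F, B2->T, B3->F, B4->F, B6->E, B5->F, B8->F; covers B1=F, B2=T, B3=F, B4=F, B5=F, B6=E, B8=F
input #2 (d=6, u=7): events B1->T, B3->F, B4->F, B6->E, B5->F, B8->F; covers B1=T, B3=F, B4=F, B5=F, B6=E, B8=F
input #3 (d=6, u=5): events B1->T, B3->F, B4->F, B6->E, B5->F, B8->F; covers B1=T, B3=F, B4=F, B5=F, B6=E, B8=F
input #4 (d=8, u=5): events B1->F, B2->T, B3->F, B4->F, B6->E, B5->F, B8->F; covers B1=F, B2=T, B3=F, B4=F, B5=F, B6=E, B8=F
input #5 (d=6, u=9): events B1->T, B3->F, B4->F, B6->E, B5->F, B8->F; covers B1=T, B3=F, B4=F, B5=F, B6=E, B8=F
input #6 (d=11, u=1): events B1->F, B2->T, B3->F, B4->F, B6->S, B5->F, B8->F; covers B1=F, B2=T, B3=F, B4=F, B5=F, B6=S, B8=F
input #7 (d=3, u=5): events B1->T, B3->F, B4->T, B8->F; covers B1=T, B3=F, B4=T, B8=F
input #8 (d=11, u=6): events B1->F, B2->T, B3->F, B4->F, B6->E, B5->F, B8->F; covers B1=F, B2=T, B3=F, B4=F, B5=F, B6=E, B8=F
input #9 (d=6, u=4): events B1->T, B3->F, B4->F, B6->S, B5->F, B8->F; covers B1=T, B3=F, B4=F, B5=F, B6=S, B8=F
union over the pool: B1=T, B1=F, B2=T, B3=F, B4=T, B4=F, B5=F, B6=S, B6=E, B8=F
uncovered (8 of 18): B2=F, B3=T, B5=T, B7=T, B7=F, B8=T, B9=T, B9=F
Answer: B2=F, B3=T, B5=T, B7=T, B7=F, B8=T, B9=T, B9=F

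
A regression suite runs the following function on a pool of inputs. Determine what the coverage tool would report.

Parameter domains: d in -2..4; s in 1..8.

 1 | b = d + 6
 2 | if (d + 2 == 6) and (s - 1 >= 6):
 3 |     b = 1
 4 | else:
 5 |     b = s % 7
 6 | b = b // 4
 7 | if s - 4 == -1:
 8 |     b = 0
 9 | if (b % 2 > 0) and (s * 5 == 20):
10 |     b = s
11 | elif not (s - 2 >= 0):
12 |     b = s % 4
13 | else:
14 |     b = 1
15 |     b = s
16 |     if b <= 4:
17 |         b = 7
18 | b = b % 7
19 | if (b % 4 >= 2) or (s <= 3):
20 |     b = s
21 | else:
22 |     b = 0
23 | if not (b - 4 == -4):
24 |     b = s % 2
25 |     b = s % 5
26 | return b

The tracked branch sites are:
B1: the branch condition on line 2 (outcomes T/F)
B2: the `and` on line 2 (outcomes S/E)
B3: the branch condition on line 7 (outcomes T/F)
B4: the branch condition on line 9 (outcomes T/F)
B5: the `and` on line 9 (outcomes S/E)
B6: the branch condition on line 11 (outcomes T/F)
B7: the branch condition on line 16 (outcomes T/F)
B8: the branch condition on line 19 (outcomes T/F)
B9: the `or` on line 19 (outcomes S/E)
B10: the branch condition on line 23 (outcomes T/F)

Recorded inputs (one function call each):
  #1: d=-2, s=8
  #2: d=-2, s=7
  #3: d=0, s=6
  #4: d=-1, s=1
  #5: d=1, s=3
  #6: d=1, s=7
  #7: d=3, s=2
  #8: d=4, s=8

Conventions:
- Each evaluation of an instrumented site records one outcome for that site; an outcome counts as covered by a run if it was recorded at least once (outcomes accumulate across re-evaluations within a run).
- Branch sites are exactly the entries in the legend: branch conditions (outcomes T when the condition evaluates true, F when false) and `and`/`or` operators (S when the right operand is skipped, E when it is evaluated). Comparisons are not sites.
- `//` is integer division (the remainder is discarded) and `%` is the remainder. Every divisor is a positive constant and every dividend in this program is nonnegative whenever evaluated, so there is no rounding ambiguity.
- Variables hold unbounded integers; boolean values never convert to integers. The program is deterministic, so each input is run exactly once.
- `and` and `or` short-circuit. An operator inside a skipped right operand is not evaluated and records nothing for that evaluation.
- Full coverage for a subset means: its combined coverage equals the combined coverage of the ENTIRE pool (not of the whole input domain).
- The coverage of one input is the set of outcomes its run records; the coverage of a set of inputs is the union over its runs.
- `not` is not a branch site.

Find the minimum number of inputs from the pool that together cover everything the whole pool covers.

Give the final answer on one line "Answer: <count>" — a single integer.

input #1, d=-2, s=8: outcomes B1=F, B2=S, B3=F, B4=F, B5=S, B6=F, B7=F, B8=F, B9=E, B10=F
input #2, d=-2, s=7: outcomes B1=F, B2=S, B3=F, B4=F, B5=S, B6=F, B7=F, B8=F, B9=E, B10=F
input #3, d=0, s=6: outcomes B1=F, B2=S, B3=F, B4=F, B5=E, B6=F, B7=F, B8=T, B9=S, B10=T
input #4, d=-1, s=1: outcomes B1=F, B2=S, B3=F, B4=F, B5=S, B6=T, B8=T, B9=E, B10=T
input #5, d=1, s=3: outcomes B1=F, B2=S, B3=T, B4=F, B5=S, B6=F, B7=T, B8=T, B9=E, B10=T
input #6, d=1, s=7: outcomes B1=F, B2=S, B3=F, B4=F, B5=S, B6=F, B7=F, B8=F, B9=E, B10=F
input #7, d=3, s=2: outcomes B1=F, B2=S, B3=F, B4=F, B5=S, B6=F, B7=T, B8=T, B9=E, B10=T
input #8, d=4, s=8: outcomes B1=T, B2=E, B3=F, B4=F, B5=S, B6=F, B7=F, B8=F, B9=E, B10=F
union over all inputs: B1=T, B1=F, B2=S, B2=E, B3=T, B3=F, B4=F, B5=S, B5=E, B6=T, B6=F, B7=T, B7=F, B8=T, B8=F, B9=S, B9=E, B10=T, B10=F (19 outcomes)
no size-1 subset reaches all 19 outcomes (best union: 10/19)
no size-2 subset reaches all 19 outcomes (best union: 16/19)
no size-3 subset reaches all 19 outcomes (best union: 18/19)
size 4: inputs {3, 4, 5, 8} cover all 19 outcomes, and no lexicographically smaller subset of this size does

Answer: 4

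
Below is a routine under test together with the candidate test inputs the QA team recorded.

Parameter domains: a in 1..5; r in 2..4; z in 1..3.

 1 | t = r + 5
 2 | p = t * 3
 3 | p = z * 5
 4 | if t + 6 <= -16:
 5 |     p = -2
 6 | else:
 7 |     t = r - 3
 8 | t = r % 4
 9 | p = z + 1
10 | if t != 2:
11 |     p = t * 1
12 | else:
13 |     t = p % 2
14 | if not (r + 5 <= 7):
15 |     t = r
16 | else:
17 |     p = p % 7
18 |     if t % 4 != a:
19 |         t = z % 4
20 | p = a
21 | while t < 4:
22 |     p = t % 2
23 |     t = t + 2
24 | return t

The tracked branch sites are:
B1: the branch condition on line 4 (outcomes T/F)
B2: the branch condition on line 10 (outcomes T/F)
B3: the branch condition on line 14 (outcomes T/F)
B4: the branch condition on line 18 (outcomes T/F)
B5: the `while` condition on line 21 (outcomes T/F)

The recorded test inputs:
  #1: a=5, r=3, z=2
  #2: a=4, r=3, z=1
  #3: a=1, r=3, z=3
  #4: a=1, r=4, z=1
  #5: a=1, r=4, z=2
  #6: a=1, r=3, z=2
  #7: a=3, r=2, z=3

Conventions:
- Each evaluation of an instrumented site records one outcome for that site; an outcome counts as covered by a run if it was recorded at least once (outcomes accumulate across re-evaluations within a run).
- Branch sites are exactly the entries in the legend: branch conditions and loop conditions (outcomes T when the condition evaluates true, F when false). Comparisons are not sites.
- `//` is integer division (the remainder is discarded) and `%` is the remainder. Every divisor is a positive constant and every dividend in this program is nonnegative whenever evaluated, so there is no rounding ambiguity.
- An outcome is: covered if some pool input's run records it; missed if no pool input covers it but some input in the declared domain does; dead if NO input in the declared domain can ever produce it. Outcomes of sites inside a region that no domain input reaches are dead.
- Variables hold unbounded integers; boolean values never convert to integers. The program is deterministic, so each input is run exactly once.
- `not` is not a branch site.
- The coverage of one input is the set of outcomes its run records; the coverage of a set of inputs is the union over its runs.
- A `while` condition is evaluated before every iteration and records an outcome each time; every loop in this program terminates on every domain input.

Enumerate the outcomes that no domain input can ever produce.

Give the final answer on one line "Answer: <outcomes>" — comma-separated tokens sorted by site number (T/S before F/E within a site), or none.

checking every outcome against all 45 domain inputs:
  B1=T: never recorded by any domain input -> dead
  reachable outcomes have witnesses, e.g. B1=F (e.g. a=1, r=2, z=1), B2=T (e.g. a=1, r=3, z=1), B2=F (e.g. a=1, r=2, z=1), B3=T (e.g. a=1, r=3, z=1)

Answer: B1=T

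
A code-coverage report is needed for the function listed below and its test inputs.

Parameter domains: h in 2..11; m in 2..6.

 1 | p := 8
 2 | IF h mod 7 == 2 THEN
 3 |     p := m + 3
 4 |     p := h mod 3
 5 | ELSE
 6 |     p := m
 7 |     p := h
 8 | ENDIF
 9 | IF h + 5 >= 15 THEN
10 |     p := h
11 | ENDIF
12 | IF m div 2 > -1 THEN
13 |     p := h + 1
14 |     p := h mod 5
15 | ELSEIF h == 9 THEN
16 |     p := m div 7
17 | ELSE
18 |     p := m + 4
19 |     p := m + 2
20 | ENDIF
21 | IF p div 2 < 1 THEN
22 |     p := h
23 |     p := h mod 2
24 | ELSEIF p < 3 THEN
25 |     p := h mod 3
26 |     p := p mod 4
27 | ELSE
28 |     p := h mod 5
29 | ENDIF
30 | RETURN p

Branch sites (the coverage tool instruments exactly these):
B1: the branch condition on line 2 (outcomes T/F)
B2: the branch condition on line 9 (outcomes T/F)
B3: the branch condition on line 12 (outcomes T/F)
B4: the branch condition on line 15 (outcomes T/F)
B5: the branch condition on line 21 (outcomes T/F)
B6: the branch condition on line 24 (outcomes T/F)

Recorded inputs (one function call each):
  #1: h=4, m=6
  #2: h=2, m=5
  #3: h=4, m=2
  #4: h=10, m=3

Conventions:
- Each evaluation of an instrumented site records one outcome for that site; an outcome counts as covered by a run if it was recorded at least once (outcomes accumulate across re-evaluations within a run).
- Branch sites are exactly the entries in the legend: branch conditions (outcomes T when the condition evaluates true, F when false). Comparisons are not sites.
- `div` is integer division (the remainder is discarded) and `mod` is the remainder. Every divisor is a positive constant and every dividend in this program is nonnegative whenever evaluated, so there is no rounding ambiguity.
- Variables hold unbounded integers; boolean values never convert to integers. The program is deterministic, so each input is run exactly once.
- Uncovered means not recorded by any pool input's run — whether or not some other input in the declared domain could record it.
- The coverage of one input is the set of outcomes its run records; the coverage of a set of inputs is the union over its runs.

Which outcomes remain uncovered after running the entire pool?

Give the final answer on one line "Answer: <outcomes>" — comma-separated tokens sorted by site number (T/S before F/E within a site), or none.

input #1, h=4, m=6: outcomes B1=F, B2=F, B3=T, B5=F, B6=F
input #2, h=2, m=5: outcomes B1=T, B2=F, B3=T, B5=F, B6=T
input #3, h=4, m=2: outcomes B1=F, B2=F, B3=T, B5=F, B6=F
input #4, h=10, m=3: outcomes B1=F, B2=T, B3=T, B5=T
union over the pool: B1=T, B1=F, B2=T, B2=F, B3=T, B5=T, B5=F, B6=T, B6=F
uncovered (3 of 12): B3=F, B4=T, B4=F

Answer: B3=F, B4=T, B4=F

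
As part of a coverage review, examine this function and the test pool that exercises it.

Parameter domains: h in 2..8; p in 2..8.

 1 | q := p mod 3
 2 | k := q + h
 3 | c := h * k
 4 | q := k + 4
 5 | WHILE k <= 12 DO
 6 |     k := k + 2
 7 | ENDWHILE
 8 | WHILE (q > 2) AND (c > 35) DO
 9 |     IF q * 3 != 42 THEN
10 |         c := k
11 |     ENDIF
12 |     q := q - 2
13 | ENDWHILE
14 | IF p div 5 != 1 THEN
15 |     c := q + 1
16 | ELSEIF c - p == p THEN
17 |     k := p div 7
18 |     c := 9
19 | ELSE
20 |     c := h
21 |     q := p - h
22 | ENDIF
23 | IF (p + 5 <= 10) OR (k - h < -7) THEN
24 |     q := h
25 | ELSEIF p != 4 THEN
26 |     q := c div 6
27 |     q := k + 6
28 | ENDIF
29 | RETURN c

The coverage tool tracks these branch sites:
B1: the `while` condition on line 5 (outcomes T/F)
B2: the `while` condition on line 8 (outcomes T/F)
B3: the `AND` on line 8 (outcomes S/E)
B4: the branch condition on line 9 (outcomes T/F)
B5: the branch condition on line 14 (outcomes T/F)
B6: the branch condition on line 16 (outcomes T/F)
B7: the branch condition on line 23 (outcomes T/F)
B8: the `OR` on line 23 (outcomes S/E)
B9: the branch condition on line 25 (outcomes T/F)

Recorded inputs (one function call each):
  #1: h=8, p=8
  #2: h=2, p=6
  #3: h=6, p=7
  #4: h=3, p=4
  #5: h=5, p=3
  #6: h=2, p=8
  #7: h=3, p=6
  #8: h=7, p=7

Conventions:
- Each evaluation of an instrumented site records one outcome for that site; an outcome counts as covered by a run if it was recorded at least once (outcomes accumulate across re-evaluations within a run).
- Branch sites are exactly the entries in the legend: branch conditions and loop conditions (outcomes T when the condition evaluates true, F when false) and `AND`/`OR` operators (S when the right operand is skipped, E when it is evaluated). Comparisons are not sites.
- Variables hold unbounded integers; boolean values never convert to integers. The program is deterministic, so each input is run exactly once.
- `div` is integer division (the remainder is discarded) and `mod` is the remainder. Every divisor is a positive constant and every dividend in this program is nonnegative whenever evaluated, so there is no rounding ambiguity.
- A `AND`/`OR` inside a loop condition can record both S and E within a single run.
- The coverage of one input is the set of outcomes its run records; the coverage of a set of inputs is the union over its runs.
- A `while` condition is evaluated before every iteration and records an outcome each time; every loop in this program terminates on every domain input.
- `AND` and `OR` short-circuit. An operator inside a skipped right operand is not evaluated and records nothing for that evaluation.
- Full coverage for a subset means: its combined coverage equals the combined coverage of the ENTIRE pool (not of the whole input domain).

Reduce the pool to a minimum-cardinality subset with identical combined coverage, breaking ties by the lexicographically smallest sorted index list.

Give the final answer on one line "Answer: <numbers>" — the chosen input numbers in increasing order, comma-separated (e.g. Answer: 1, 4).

input #1, h=8, p=8: outcomes B1=T, B1=F, B2=T, B2=F, B3=E, B4=T, B4=F, B5=F, B6=F, B7=F, B8=E, B9=T
input #2, h=2, p=6: outcomes B1=T, B1=F, B2=F, B3=E, B5=F, B6=F, B7=F, B8=E, B9=T
input #3, h=6, p=7: outcomes B1=T, B1=F, B2=T, B2=F, B3=E, B4=T, B5=F, B6=F, B7=F, B8=E, B9=T
input #4, h=3, p=4: outcomes B1=T, B1=F, B2=F, B3=E, B5=T, B7=T, B8=S
input #5, h=5, p=3: outcomes B1=T, B1=F, B2=F, B3=E, B5=T, B7=T, B8=S
input #6, h=2, p=8: outcomes B1=T, B1=F, B2=F, B3=E, B5=F, B6=F, B7=F, B8=E, B9=T
input #7, h=3, p=6: outcomes B1=T, B1=F, B2=F, B3=E, B5=F, B6=F, B7=F, B8=E, B9=T
input #8, h=7, p=7: outcomes B1=T, B1=F, B2=T, B2=F, B3=E, B4=T, B5=F, B6=T, B7=F, B8=E, B9=T
the full pool covers 16 outcomes: B1=T, B1=F, B2=T, B2=F, B3=E, B4=T, B4=F, B5=T, B5=F, B6=T, B6=F, B7=T, B7=F, B8=S, B8=E, B9=T
checked all size-1 subsets: none covers 16 outcomes (max 12/16)
checked all size-2 subsets: none covers 16 outcomes (max 15/16)
the canonical winner is {1, 4, 8}: size 3, full 16-outcome coverage, earliest index list among size-3 covers

Answer: 1, 4, 8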